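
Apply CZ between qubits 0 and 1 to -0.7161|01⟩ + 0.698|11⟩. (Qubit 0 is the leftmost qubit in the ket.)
-0.7161|01⟩ - 0.698|11⟩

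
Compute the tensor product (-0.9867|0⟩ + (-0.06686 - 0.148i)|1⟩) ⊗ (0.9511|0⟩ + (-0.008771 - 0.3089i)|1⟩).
-0.9385|00⟩ + (0.008654 + 0.3048i)|01⟩ + (-0.06359 - 0.1408i)|10⟩ + (-0.04513 + 0.02195i)|11⟩

amp(|b₁b₂…⟩) = product of the factor amplitudes for bits b₁, b₂, …; only kets whose every factor amplitude is nonzero survive.
|00⟩: (-0.9867)(0.9511) = -0.9385
|01⟩: (-0.9867)(-0.008771 - 0.3089i) = (0.008654 + 0.3048i)
|10⟩: (-0.06686 - 0.148i)(0.9511) = (-0.06359 - 0.1408i)
|11⟩: (-0.06686 - 0.148i)(-0.008771 - 0.3089i) = (-0.04513 + 0.02195i)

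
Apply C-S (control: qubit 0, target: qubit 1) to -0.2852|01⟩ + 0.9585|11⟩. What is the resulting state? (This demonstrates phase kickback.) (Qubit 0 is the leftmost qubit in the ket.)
-0.2852|01⟩ + 0.9585i|11⟩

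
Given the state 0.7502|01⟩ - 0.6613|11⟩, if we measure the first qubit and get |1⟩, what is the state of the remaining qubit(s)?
-|1⟩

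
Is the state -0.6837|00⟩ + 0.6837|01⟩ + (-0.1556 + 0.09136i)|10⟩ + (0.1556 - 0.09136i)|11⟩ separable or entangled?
Separable

Writing the state as a|00⟩ + b|01⟩ + c|10⟩ + d|11⟩, it is a product state iff ad − bc = 0.
Here (a, b, c, d) = (-0.6837, 0.6837, (-0.1556 + 0.09136i), (0.1556 - 0.09136i)): ad − bc = (-0.6837)(0.1556 - 0.09136i) − (0.6837)(-0.1556 + 0.09136i) = 0, so the state is separable.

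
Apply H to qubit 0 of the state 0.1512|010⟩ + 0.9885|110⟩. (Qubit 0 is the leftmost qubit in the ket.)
0.8059|010⟩ - 0.5921|110⟩

H on qubit 0 mixes each pair of kets that differ only in qubit 0: amplitudes (a, b) of (|…0…⟩, |…1…⟩) become ((a + b)/√2, (a − b)/√2). Kets absent from the input have amplitude 0.
(|010⟩, |110⟩): (a, b) = (0.1512, 0.9885) → (0.8059, -0.5921)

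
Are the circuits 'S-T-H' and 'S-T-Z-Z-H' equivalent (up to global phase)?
Yes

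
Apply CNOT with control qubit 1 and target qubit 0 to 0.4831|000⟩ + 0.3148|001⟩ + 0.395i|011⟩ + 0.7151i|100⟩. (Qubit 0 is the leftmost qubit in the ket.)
0.4831|000⟩ + 0.3148|001⟩ + 0.7151i|100⟩ + 0.395i|111⟩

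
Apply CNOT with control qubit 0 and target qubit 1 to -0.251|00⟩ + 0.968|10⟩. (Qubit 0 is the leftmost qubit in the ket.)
-0.251|00⟩ + 0.968|11⟩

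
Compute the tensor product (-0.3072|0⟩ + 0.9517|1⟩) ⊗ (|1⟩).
-0.3072|01⟩ + 0.9517|11⟩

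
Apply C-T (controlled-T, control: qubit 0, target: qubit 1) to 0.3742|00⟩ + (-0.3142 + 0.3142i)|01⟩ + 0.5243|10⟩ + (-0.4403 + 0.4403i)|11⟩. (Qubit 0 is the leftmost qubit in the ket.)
0.3742|00⟩ + (-0.3142 + 0.3142i)|01⟩ + 0.5243|10⟩ - 0.6227|11⟩

C-T leaves the control-|0⟩ kets |00⟩, |01⟩ unchanged and applies T to qubit 1 on the control-|1⟩ pair (|10⟩, |11⟩).
T = [[1, 0], [0, (1/√2 + (1/√2)i)]].
With a = amp(|10⟩) = 0.5243 and b = amp(|11⟩) = (-0.4403 + 0.4403i):
new amp(|10⟩) = (1)·a = 0.5243
new amp(|11⟩) = (1/√2 + (1/√2)i)·b = -0.6227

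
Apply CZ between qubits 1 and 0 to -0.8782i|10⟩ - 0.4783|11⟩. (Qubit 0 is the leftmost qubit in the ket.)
-0.8782i|10⟩ + 0.4783|11⟩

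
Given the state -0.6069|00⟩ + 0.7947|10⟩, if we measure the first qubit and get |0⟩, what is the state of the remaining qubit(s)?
-|0⟩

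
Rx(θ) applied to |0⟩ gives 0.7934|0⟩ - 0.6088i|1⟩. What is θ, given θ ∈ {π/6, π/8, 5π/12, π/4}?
5π/12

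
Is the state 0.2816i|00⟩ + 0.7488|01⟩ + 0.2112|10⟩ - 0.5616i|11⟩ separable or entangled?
Separable

Writing the state as a|00⟩ + b|01⟩ + c|10⟩ + d|11⟩, it is a product state iff ad − bc = 0.
Here (a, b, c, d) = (0.2816i, 0.7488, 0.2112, -0.5616i): ad − bc = (0.2816i)(-0.5616i) − (0.7488)(0.2112) = 0, so the state is separable.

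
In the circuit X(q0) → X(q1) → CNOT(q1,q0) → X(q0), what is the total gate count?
4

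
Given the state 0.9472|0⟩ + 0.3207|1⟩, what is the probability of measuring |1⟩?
0.1028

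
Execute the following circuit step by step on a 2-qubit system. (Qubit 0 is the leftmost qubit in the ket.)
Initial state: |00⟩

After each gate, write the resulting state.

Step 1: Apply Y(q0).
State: i|10⟩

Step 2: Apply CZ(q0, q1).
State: i|10⟩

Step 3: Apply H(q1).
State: (1/√2)i|10⟩ + (1/√2)i|11⟩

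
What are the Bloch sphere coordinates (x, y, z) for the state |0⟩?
(0, 0, 1)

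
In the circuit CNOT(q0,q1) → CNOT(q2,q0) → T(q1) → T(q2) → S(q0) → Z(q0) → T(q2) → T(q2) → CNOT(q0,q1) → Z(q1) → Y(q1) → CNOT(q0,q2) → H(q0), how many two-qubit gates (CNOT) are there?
4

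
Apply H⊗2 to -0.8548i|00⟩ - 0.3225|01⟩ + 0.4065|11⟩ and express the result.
(0.042 - 0.4274i)|00⟩ + (-0.042 - 0.4274i)|01⟩ + (-0.3645 - 0.4274i)|10⟩ + (0.3645 - 0.4274i)|11⟩

H⊗2 gives amp(|y⟩) = (1/2) Σ_x (−1)^(x·y) amp(|x⟩), where x·y is the number of positions in which both x and y have a 1.
|00⟩: (-0.8548i - 0.3225 + 0.4065)/2 = (0.042 - 0.4274i)
|01⟩: (-0.8548i + 0.3225 - 0.4065)/2 = (-0.042 - 0.4274i)
|10⟩: (-0.8548i - 0.3225 - 0.4065)/2 = (-0.3645 - 0.4274i)
|11⟩: (-0.8548i + 0.3225 + 0.4065)/2 = (0.3645 - 0.4274i)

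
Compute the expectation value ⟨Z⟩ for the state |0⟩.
1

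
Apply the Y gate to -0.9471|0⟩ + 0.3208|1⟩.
-0.3208i|0⟩ - 0.9471i|1⟩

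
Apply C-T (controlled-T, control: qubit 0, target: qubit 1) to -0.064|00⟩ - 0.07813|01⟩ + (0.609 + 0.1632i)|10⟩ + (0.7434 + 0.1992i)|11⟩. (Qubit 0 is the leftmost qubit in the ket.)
-0.064|00⟩ - 0.07813|01⟩ + (0.609 + 0.1632i)|10⟩ + (0.3848 + 0.6665i)|11⟩

C-T leaves the control-|0⟩ kets |00⟩, |01⟩ unchanged and applies T to qubit 1 on the control-|1⟩ pair (|10⟩, |11⟩).
T = [[1, 0], [0, (1/√2 + (1/√2)i)]].
With a = amp(|10⟩) = (0.609 + 0.1632i) and b = amp(|11⟩) = (0.7434 + 0.1992i):
new amp(|10⟩) = (1)·a = (0.609 + 0.1632i)
new amp(|11⟩) = (1/√2 + (1/√2)i)·b = (0.3848 + 0.6665i)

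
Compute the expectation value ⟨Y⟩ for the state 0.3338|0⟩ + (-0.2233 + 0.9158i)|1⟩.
0.6114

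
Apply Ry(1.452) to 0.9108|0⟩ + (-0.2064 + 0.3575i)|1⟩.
(0.8182 - 0.2373i)|0⟩ + (0.4503 + 0.2674i)|1⟩

Ry(1.452) = [[cos(θ/2), −sin(θ/2)], [sin(θ/2), cos(θ/2)]]; θ = 1.452, cos(θ/2) ≈ 0.747836, sin(θ/2) ≈ 0.663884.
With a = amp(|0⟩) = 0.9108 and b = amp(|1⟩) = (-0.2064 + 0.3575i):
new amp(|0⟩) = (0.747836)·a + (-0.663884)·b = (0.8182 - 0.2373i)
new amp(|1⟩) = (0.663884)·a + (0.747836)·b = (0.4503 + 0.2674i)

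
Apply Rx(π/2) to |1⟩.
-(1/√2)i|0⟩ + 1/√2|1⟩

Rx(π/2) = [[cos(θ/2), −i·sin(θ/2)], [−i·sin(θ/2), cos(θ/2)]]; θ = π/2, cos(θ/2) ≈ 0.707107, sin(θ/2) ≈ 0.707107.
With a = amp(|0⟩) = 0 and b = amp(|1⟩) = 1:
new amp(|0⟩) = (0.707107)·a + (-0.707107i)·b = -(1/√2)i
new amp(|1⟩) = (-0.707107i)·a + (0.707107)·b = 1/√2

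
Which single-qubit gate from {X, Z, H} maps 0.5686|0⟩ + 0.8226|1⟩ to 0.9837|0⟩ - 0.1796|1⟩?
H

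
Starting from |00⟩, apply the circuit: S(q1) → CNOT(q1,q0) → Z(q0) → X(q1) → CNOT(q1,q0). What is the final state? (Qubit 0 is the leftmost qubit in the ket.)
|11⟩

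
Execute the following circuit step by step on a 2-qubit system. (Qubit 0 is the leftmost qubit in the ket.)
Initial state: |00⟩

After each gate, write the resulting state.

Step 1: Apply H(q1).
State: 1/√2|00⟩ + 1/√2|01⟩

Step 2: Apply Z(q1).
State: 1/√2|00⟩ - 1/√2|01⟩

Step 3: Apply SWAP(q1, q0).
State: 1/√2|00⟩ - 1/√2|10⟩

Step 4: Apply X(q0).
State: -1/√2|00⟩ + 1/√2|10⟩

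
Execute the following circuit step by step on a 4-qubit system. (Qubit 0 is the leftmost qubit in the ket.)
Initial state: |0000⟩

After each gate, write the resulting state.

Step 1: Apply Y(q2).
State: i|0010⟩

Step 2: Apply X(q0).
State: i|1010⟩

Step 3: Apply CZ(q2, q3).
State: i|1010⟩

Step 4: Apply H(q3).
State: (1/√2)i|1010⟩ + (1/√2)i|1011⟩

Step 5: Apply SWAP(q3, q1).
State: (1/√2)i|1010⟩ + (1/√2)i|1110⟩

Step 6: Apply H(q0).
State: (1/2)i|0010⟩ + (1/2)i|0110⟩ - (1/2)i|1010⟩ - (1/2)i|1110⟩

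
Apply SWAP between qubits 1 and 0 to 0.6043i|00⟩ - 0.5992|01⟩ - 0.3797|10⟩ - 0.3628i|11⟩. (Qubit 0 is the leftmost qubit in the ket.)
0.6043i|00⟩ - 0.3797|01⟩ - 0.5992|10⟩ - 0.3628i|11⟩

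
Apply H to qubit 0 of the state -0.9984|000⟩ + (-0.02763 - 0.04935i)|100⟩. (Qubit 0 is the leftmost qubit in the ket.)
(-0.7255 - 0.0349i)|000⟩ + (-0.6864 + 0.0349i)|100⟩

H on qubit 0 mixes each pair of kets that differ only in qubit 0: amplitudes (a, b) of (|…0…⟩, |…1…⟩) become ((a + b)/√2, (a − b)/√2). Kets absent from the input have amplitude 0.
(|000⟩, |100⟩): (a, b) = (-0.9984, (-0.02763 - 0.04935i)) → ((-0.7255 - 0.0349i), (-0.6864 + 0.0349i))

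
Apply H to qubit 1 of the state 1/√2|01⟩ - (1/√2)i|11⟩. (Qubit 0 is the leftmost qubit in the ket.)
1/2|00⟩ - 1/2|01⟩ - (1/2)i|10⟩ + (1/2)i|11⟩

H on qubit 1 mixes each pair of kets that differ only in qubit 1: amplitudes (a, b) of (|…0…⟩, |…1…⟩) become ((a + b)/√2, (a − b)/√2). Kets absent from the input have amplitude 0.
(|00⟩, |01⟩): (a, b) = (0, 1/√2) → (1/2, -1/2)
(|10⟩, |11⟩): (a, b) = (0, -(1/√2)i) → (-(1/2)i, (1/2)i)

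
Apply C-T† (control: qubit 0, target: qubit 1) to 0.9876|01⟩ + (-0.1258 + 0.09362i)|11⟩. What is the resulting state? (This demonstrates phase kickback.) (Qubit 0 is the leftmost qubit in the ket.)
0.9876|01⟩ + (-0.02275 + 0.1552i)|11⟩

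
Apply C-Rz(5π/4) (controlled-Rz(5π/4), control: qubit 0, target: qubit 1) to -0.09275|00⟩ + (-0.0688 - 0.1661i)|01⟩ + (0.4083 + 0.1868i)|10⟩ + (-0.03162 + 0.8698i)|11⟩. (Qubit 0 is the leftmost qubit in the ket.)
-0.09275|00⟩ + (-0.0688 - 0.1661i)|01⟩ + (0.01633 - 0.4487i)|10⟩ + (-0.7915 - 0.3621i)|11⟩

C-Rz(5π/4) leaves the control-|0⟩ kets |00⟩, |01⟩ unchanged and applies Rz(5π/4) to qubit 1 on the control-|1⟩ pair (|10⟩, |11⟩).
Rz(5π/4) = [[e^(−iθ/2), 0], [0, e^(iθ/2)]] with e^(±iθ/2) = cos(θ/2) ± i·sin(θ/2); θ = 5π/4, cos(θ/2) ≈ -0.382683, sin(θ/2) ≈ 0.92388.
With a = amp(|10⟩) = (0.4083 + 0.1868i) and b = amp(|11⟩) = (-0.03162 + 0.8698i):
new amp(|10⟩) = (-0.382683 - 0.92388i)·a = (0.01633 - 0.4487i)
new amp(|11⟩) = (-0.382683 + 0.92388i)·b = (-0.7915 - 0.3621i)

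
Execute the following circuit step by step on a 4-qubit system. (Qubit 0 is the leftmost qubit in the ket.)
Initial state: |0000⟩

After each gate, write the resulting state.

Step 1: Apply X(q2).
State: |0010⟩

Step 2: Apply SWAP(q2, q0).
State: |1000⟩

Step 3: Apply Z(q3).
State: |1000⟩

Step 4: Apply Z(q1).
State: |1000⟩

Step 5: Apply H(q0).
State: 1/√2|0000⟩ - 1/√2|1000⟩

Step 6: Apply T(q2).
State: 1/√2|0000⟩ - 1/√2|1000⟩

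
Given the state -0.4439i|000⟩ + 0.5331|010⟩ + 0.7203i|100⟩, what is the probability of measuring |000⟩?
0.197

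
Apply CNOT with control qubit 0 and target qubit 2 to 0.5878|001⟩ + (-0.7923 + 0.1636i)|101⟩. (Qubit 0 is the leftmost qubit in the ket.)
0.5878|001⟩ + (-0.7923 + 0.1636i)|100⟩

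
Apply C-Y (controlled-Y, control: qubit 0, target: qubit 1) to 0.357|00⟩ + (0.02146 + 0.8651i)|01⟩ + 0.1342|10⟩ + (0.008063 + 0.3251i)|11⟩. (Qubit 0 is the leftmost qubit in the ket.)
0.357|00⟩ + (0.02146 + 0.8651i)|01⟩ + (0.3251 - 0.008063i)|10⟩ + 0.1342i|11⟩

C-Y leaves the control-|0⟩ kets |00⟩, |01⟩ unchanged and applies Y to qubit 1 on the control-|1⟩ pair (|10⟩, |11⟩).
Y = [[0, -i], [i, 0]].
With a = amp(|10⟩) = 0.1342 and b = amp(|11⟩) = (0.008063 + 0.3251i):
new amp(|10⟩) = (-i)·b = (0.3251 - 0.008063i)
new amp(|11⟩) = (i)·a = 0.1342i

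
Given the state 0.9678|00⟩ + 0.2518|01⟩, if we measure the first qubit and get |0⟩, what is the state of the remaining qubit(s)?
0.9678|0⟩ + 0.2518|1⟩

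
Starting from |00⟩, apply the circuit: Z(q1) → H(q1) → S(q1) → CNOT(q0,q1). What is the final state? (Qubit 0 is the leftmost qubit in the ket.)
1/√2|00⟩ + (1/√2)i|01⟩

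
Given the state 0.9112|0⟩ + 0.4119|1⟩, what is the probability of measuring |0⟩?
0.8303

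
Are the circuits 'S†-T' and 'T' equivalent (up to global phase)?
No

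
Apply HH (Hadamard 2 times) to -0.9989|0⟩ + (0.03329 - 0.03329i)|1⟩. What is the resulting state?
-0.9989|0⟩ + (0.03329 - 0.03329i)|1⟩

H² = I, so an even number of Hadamards cancels: H^2 = I and the state is unchanged.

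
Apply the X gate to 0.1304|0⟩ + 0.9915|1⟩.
0.9915|0⟩ + 0.1304|1⟩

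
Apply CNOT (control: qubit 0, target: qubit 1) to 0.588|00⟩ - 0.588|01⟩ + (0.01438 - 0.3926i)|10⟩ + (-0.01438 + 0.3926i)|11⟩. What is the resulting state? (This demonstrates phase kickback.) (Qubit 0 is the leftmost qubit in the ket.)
0.588|00⟩ - 0.588|01⟩ + (-0.01438 + 0.3926i)|10⟩ + (0.01438 - 0.3926i)|11⟩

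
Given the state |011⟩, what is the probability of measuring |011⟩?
1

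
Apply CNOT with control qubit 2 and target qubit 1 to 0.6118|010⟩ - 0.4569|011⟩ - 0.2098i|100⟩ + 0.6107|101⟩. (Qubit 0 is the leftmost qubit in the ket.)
-0.4569|001⟩ + 0.6118|010⟩ - 0.2098i|100⟩ + 0.6107|111⟩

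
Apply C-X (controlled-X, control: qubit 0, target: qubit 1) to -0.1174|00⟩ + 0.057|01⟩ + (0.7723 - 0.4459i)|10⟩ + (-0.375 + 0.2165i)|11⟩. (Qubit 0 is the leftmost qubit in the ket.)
-0.1174|00⟩ + 0.057|01⟩ + (-0.375 + 0.2165i)|10⟩ + (0.7723 - 0.4459i)|11⟩

C-X leaves the control-|0⟩ kets |00⟩, |01⟩ unchanged and applies X to qubit 1 on the control-|1⟩ pair (|10⟩, |11⟩).
X = [[0, 1], [1, 0]].
With a = amp(|10⟩) = (0.7723 - 0.4459i) and b = amp(|11⟩) = (-0.375 + 0.2165i):
new amp(|10⟩) = (1)·b = (-0.375 + 0.2165i)
new amp(|11⟩) = (1)·a = (0.7723 - 0.4459i)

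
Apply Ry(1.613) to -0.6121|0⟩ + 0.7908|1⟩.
-0.9944|0⟩ + 0.1054|1⟩

Ry(1.613) = [[cos(θ/2), −sin(θ/2)], [sin(θ/2), cos(θ/2)]]; θ = 1.613, cos(θ/2) ≈ 0.692029, sin(θ/2) ≈ 0.721869.
With a = amp(|0⟩) = -0.6121 and b = amp(|1⟩) = 0.7908:
new amp(|0⟩) = (0.692029)·a + (-0.721869)·b = -0.9944
new amp(|1⟩) = (0.721869)·a + (0.692029)·b = 0.1054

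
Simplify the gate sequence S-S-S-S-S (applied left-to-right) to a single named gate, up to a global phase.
S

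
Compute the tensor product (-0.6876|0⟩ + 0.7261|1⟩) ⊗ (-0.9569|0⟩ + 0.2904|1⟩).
0.658|00⟩ - 0.1997|01⟩ - 0.6948|10⟩ + 0.2109|11⟩

amp(|b₁b₂…⟩) = product of the factor amplitudes for bits b₁, b₂, …; only kets whose every factor amplitude is nonzero survive.
|00⟩: (-0.6876)(-0.9569) = 0.658
|01⟩: (-0.6876)(0.2904) = -0.1997
|10⟩: (0.7261)(-0.9569) = -0.6948
|11⟩: (0.7261)(0.2904) = 0.2109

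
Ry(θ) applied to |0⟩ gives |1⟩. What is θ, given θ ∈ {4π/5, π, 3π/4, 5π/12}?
π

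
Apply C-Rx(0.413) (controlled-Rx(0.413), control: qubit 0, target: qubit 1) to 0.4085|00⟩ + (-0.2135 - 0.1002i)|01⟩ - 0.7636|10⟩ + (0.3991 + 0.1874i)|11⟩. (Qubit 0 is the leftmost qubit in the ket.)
0.4085|00⟩ + (-0.2135 - 0.1002i)|01⟩ + (-0.709 - 0.08183i)|10⟩ + (0.3906 + 0.34i)|11⟩

C-Rx(0.413) leaves the control-|0⟩ kets |00⟩, |01⟩ unchanged and applies Rx(0.413) to qubit 1 on the control-|1⟩ pair (|10⟩, |11⟩).
Rx(0.413) = [[cos(θ/2), −i·sin(θ/2)], [−i·sin(θ/2), cos(θ/2)]]; θ = 0.413, cos(θ/2) ≈ 0.978755, sin(θ/2) ≈ 0.205036.
With a = amp(|10⟩) = -0.7636 and b = amp(|11⟩) = (0.3991 + 0.1874i):
new amp(|10⟩) = (0.978755)·a + (-0.205036i)·b = (-0.709 - 0.08183i)
new amp(|11⟩) = (-0.205036i)·a + (0.978755)·b = (0.3906 + 0.34i)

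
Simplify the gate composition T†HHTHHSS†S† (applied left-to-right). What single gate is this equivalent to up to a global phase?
S†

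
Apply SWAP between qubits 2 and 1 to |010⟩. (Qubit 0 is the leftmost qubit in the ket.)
|001⟩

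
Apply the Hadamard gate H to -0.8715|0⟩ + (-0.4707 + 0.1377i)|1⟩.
(-0.9491 + 0.09737i)|0⟩ + (-0.2834 - 0.09737i)|1⟩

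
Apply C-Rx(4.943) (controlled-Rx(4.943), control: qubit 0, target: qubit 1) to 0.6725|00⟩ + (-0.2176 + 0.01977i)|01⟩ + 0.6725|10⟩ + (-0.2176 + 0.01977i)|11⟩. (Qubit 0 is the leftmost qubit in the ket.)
0.6725|00⟩ + (-0.2176 + 0.01977i)|01⟩ + (-0.5148 + 0.1351i)|10⟩ + (0.1705 - 0.4332i)|11⟩

C-Rx(4.943) leaves the control-|0⟩ kets |00⟩, |01⟩ unchanged and applies Rx(4.943) to qubit 1 on the control-|1⟩ pair (|10⟩, |11⟩).
Rx(4.943) = [[cos(θ/2), −i·sin(θ/2)], [−i·sin(θ/2), cos(θ/2)]]; θ = 4.943, cos(θ/2) ≈ -0.783764, sin(θ/2) ≈ 0.621059.
With a = amp(|10⟩) = 0.6725 and b = amp(|11⟩) = (-0.2176 + 0.01977i):
new amp(|10⟩) = (-0.783764)·a + (-0.621059i)·b = (-0.5148 + 0.1351i)
new amp(|11⟩) = (-0.621059i)·a + (-0.783764)·b = (0.1705 - 0.4332i)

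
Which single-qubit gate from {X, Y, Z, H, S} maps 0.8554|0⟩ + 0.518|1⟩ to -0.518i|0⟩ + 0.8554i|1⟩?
Y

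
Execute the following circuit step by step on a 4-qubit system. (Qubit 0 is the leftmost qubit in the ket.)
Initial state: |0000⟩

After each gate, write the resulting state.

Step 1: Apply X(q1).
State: |0100⟩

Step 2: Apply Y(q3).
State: i|0101⟩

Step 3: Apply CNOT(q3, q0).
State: i|1101⟩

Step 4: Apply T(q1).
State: (-1/√2 + (1/√2)i)|1101⟩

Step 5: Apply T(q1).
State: -|1101⟩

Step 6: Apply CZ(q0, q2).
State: -|1101⟩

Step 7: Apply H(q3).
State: -1/√2|1100⟩ + 1/√2|1101⟩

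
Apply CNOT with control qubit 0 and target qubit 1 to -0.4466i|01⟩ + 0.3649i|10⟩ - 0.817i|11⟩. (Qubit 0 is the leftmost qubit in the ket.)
-0.4466i|01⟩ - 0.817i|10⟩ + 0.3649i|11⟩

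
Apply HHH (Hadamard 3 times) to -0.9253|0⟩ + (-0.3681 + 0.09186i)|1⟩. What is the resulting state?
(-0.9146 + 0.06495i)|0⟩ + (-0.394 - 0.06495i)|1⟩

H² = I, so H^3 = H: a single Hadamard. With (a, b) = (-0.9253, (-0.3681 + 0.09186i)), H gives ((a + b)/√2, (a − b)/√2) = ((-0.9146 + 0.06495i), (-0.394 - 0.06495i)).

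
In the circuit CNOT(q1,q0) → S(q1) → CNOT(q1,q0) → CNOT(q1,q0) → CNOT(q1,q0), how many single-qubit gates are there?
1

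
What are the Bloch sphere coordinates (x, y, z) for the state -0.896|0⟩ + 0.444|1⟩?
(-0.7956, 0, 0.6057)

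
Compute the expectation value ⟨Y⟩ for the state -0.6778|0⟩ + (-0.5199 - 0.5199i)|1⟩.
0.7048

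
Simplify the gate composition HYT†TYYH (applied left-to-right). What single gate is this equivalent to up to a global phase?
Y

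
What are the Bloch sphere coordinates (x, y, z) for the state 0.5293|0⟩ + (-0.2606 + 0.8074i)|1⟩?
(-0.2759, 0.8547, -0.4396)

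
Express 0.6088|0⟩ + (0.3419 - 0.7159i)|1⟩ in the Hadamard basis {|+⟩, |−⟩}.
(0.6722 - 0.5062i)|+⟩ + (0.1887 + 0.5062i)|−⟩

With |ψ⟩ = α|0⟩ + β|1⟩, the Hadamard-basis coefficients are ⟨+|ψ⟩ = (α + β)/√2 and ⟨−|ψ⟩ = (α − β)/√2.
Here α = 0.6088, β = (0.3419 - 0.7159i): (α + β)/√2 = (0.6722 - 0.5062i), (α − β)/√2 = (0.1887 + 0.5062i).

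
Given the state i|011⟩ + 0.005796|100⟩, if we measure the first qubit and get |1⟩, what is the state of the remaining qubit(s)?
|00⟩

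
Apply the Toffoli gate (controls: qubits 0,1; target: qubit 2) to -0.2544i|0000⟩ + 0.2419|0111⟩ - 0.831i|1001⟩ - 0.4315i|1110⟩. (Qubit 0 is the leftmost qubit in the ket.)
-0.2544i|0000⟩ + 0.2419|0111⟩ - 0.831i|1001⟩ - 0.4315i|1100⟩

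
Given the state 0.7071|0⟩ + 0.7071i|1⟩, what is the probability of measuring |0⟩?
0.5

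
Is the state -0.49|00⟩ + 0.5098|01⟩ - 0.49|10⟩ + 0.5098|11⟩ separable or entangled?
Separable

Writing the state as a|00⟩ + b|01⟩ + c|10⟩ + d|11⟩, it is a product state iff ad − bc = 0.
Here (a, b, c, d) = (-0.49, 0.5098, -0.49, 0.5098): ad − bc = (-0.49)(0.5098) − (0.5098)(-0.49) = 0, so the state is separable.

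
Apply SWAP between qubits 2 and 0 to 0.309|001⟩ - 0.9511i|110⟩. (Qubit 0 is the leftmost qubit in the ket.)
-0.9511i|011⟩ + 0.309|100⟩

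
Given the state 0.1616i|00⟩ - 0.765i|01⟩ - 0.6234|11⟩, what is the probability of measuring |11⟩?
0.3886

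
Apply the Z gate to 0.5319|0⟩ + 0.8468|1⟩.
0.5319|0⟩ - 0.8468|1⟩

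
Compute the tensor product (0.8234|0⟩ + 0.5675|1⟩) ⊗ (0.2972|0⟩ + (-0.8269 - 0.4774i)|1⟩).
0.2447|00⟩ + (-0.6809 - 0.3931i)|01⟩ + 0.1687|10⟩ + (-0.4693 - 0.2709i)|11⟩

amp(|b₁b₂…⟩) = product of the factor amplitudes for bits b₁, b₂, …; only kets whose every factor amplitude is nonzero survive.
|00⟩: (0.8234)(0.2972) = 0.2447
|01⟩: (0.8234)(-0.8269 - 0.4774i) = (-0.6809 - 0.3931i)
|10⟩: (0.5675)(0.2972) = 0.1687
|11⟩: (0.5675)(-0.8269 - 0.4774i) = (-0.4693 - 0.2709i)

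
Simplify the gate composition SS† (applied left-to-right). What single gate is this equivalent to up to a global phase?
I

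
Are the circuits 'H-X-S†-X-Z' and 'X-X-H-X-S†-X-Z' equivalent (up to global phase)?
Yes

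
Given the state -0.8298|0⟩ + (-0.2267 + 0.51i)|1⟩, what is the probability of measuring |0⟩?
0.6886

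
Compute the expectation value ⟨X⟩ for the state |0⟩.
0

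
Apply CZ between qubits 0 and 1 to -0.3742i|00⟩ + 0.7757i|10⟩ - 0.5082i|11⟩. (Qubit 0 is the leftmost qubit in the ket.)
-0.3742i|00⟩ + 0.7757i|10⟩ + 0.5082i|11⟩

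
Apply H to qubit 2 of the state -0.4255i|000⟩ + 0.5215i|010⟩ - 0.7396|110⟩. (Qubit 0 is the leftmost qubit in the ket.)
-0.3009i|000⟩ - 0.3009i|001⟩ + 0.3688i|010⟩ + 0.3688i|011⟩ - 0.523|110⟩ - 0.523|111⟩

H on qubit 2 mixes each pair of kets that differ only in qubit 2: amplitudes (a, b) of (|…0…⟩, |…1…⟩) become ((a + b)/√2, (a − b)/√2). Kets absent from the input have amplitude 0.
(|000⟩, |001⟩): (a, b) = (-0.4255i, 0) → (-0.3009i, -0.3009i)
(|010⟩, |011⟩): (a, b) = (0.5215i, 0) → (0.3688i, 0.3688i)
(|110⟩, |111⟩): (a, b) = (-0.7396, 0) → (-0.523, -0.523)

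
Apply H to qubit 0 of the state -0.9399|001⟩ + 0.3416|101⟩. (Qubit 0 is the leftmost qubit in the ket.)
-0.4231|001⟩ - 0.9062|101⟩

H on qubit 0 mixes each pair of kets that differ only in qubit 0: amplitudes (a, b) of (|…0…⟩, |…1…⟩) become ((a + b)/√2, (a − b)/√2). Kets absent from the input have amplitude 0.
(|001⟩, |101⟩): (a, b) = (-0.9399, 0.3416) → (-0.4231, -0.9062)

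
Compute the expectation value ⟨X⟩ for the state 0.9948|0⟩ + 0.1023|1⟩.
0.2035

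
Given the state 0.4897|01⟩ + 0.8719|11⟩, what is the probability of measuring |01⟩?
0.2398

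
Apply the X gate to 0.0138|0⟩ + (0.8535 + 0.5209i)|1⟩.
(0.8535 + 0.5209i)|0⟩ + 0.0138|1⟩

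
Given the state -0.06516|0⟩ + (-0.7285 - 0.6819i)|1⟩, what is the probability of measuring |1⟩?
0.9957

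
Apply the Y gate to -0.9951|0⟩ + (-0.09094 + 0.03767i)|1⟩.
(0.03767 + 0.09094i)|0⟩ - 0.9951i|1⟩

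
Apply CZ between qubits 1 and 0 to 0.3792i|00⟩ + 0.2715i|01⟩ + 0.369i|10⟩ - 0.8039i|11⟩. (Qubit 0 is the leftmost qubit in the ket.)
0.3792i|00⟩ + 0.2715i|01⟩ + 0.369i|10⟩ + 0.8039i|11⟩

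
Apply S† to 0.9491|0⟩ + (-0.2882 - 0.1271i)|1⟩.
0.9491|0⟩ + (-0.1271 + 0.2882i)|1⟩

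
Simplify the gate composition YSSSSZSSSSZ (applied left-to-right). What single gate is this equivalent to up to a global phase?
Y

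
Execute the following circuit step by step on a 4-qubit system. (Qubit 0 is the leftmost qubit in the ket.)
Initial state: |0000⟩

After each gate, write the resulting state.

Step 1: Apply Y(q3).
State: i|0001⟩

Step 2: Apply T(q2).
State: i|0001⟩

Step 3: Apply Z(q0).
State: i|0001⟩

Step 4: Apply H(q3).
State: (1/√2)i|0000⟩ - (1/√2)i|0001⟩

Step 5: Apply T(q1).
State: (1/√2)i|0000⟩ - (1/√2)i|0001⟩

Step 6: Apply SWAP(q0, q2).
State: (1/√2)i|0000⟩ - (1/√2)i|0001⟩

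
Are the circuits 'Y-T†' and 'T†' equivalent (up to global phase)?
No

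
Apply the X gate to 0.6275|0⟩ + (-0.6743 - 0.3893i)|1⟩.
(-0.6743 - 0.3893i)|0⟩ + 0.6275|1⟩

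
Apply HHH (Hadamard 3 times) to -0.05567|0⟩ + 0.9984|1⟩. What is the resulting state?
0.6666|0⟩ - 0.7453|1⟩

H² = I, so H^3 = H: a single Hadamard. With (a, b) = (-0.05567, 0.9984), H gives ((a + b)/√2, (a − b)/√2) = (0.6666, -0.7453).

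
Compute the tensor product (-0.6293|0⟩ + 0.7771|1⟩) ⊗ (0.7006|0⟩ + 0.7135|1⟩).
-0.4409|00⟩ - 0.449|01⟩ + 0.5444|10⟩ + 0.5545|11⟩

amp(|b₁b₂…⟩) = product of the factor amplitudes for bits b₁, b₂, …; only kets whose every factor amplitude is nonzero survive.
|00⟩: (-0.6293)(0.7006) = -0.4409
|01⟩: (-0.6293)(0.7135) = -0.449
|10⟩: (0.7771)(0.7006) = 0.5444
|11⟩: (0.7771)(0.7135) = 0.5545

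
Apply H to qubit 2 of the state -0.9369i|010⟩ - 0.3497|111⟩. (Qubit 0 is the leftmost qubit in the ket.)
-0.6625i|010⟩ - 0.6625i|011⟩ - 0.2473|110⟩ + 0.2473|111⟩

H on qubit 2 mixes each pair of kets that differ only in qubit 2: amplitudes (a, b) of (|…0…⟩, |…1…⟩) become ((a + b)/√2, (a − b)/√2). Kets absent from the input have amplitude 0.
(|010⟩, |011⟩): (a, b) = (-0.9369i, 0) → (-0.6625i, -0.6625i)
(|110⟩, |111⟩): (a, b) = (0, -0.3497) → (-0.2473, 0.2473)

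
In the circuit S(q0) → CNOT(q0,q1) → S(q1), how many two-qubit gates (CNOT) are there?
1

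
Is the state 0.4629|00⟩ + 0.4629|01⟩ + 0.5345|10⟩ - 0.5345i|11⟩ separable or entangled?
Entangled

Writing the state as a|00⟩ + b|01⟩ + c|10⟩ + d|11⟩, it is a product state iff ad − bc = 0.
Here (a, b, c, d) = (0.4629, 0.4629, 0.5345, -0.5345i): ad − bc = (0.4629)(-0.5345i) − (0.4629)(0.5345) = (-0.2474 - 0.2474i) ≠ 0, so the state is entangled.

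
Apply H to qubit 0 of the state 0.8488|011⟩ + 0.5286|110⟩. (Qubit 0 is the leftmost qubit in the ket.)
0.3738|010⟩ + 0.6002|011⟩ - 0.3738|110⟩ + 0.6002|111⟩

H on qubit 0 mixes each pair of kets that differ only in qubit 0: amplitudes (a, b) of (|…0…⟩, |…1…⟩) become ((a + b)/√2, (a − b)/√2). Kets absent from the input have amplitude 0.
(|010⟩, |110⟩): (a, b) = (0, 0.5286) → (0.3738, -0.3738)
(|011⟩, |111⟩): (a, b) = (0.8488, 0) → (0.6002, 0.6002)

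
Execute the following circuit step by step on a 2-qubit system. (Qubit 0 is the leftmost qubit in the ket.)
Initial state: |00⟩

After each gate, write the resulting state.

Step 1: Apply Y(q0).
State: i|10⟩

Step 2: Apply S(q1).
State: i|10⟩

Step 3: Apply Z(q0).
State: -i|10⟩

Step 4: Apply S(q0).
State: |10⟩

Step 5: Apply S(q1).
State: |10⟩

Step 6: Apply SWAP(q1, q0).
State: |01⟩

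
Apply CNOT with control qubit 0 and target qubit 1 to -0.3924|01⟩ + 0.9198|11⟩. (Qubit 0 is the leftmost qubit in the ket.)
-0.3924|01⟩ + 0.9198|10⟩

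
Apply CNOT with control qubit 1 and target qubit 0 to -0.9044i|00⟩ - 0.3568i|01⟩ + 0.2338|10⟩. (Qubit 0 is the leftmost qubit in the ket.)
-0.9044i|00⟩ + 0.2338|10⟩ - 0.3568i|11⟩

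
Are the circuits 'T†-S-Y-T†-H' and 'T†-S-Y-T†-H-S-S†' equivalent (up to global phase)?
Yes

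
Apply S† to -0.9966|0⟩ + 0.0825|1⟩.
-0.9966|0⟩ - 0.0825i|1⟩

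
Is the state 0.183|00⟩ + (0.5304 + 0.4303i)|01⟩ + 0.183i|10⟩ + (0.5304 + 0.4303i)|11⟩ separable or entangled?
Entangled

Writing the state as a|00⟩ + b|01⟩ + c|10⟩ + d|11⟩, it is a product state iff ad − bc = 0.
Here (a, b, c, d) = (0.183, (0.5304 + 0.4303i), 0.183i, (0.5304 + 0.4303i)): ad − bc = (0.183)(0.5304 + 0.4303i) − (0.5304 + 0.4303i)(0.183i) = (0.1758 - 0.01832i) ≠ 0, so the state is entangled.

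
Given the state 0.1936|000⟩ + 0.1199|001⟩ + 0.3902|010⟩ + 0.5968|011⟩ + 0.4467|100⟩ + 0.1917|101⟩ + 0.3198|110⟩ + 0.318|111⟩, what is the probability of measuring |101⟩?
0.03675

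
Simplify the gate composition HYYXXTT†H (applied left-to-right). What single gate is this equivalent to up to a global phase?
I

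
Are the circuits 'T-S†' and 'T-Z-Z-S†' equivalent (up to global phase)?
Yes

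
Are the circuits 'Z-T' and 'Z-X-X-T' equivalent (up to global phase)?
Yes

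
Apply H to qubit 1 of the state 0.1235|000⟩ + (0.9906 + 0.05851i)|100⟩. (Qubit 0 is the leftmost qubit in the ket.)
0.08733|000⟩ + 0.08733|010⟩ + (0.7005 + 0.04137i)|100⟩ + (0.7005 + 0.04137i)|110⟩

H on qubit 1 mixes each pair of kets that differ only in qubit 1: amplitudes (a, b) of (|…0…⟩, |…1…⟩) become ((a + b)/√2, (a − b)/√2). Kets absent from the input have amplitude 0.
(|000⟩, |010⟩): (a, b) = (0.1235, 0) → (0.08733, 0.08733)
(|100⟩, |110⟩): (a, b) = ((0.9906 + 0.05851i), 0) → ((0.7005 + 0.04137i), (0.7005 + 0.04137i))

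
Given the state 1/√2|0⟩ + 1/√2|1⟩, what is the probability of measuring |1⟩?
1/2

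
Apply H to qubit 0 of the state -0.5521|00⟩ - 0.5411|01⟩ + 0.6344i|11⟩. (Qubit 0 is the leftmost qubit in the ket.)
-0.3904|00⟩ + (-0.3826 + 0.4486i)|01⟩ - 0.3904|10⟩ + (-0.3826 - 0.4486i)|11⟩

H on qubit 0 mixes each pair of kets that differ only in qubit 0: amplitudes (a, b) of (|…0…⟩, |…1…⟩) become ((a + b)/√2, (a − b)/√2). Kets absent from the input have amplitude 0.
(|00⟩, |10⟩): (a, b) = (-0.5521, 0) → (-0.3904, -0.3904)
(|01⟩, |11⟩): (a, b) = (-0.5411, 0.6344i) → ((-0.3826 + 0.4486i), (-0.3826 - 0.4486i))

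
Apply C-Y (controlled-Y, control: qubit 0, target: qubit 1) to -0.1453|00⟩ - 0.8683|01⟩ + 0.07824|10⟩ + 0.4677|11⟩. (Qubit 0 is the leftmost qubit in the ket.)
-0.1453|00⟩ - 0.8683|01⟩ - 0.4677i|10⟩ + 0.07824i|11⟩

C-Y leaves the control-|0⟩ kets |00⟩, |01⟩ unchanged and applies Y to qubit 1 on the control-|1⟩ pair (|10⟩, |11⟩).
Y = [[0, -i], [i, 0]].
With a = amp(|10⟩) = 0.07824 and b = amp(|11⟩) = 0.4677:
new amp(|10⟩) = (-i)·b = -0.4677i
new amp(|11⟩) = (i)·a = 0.07824i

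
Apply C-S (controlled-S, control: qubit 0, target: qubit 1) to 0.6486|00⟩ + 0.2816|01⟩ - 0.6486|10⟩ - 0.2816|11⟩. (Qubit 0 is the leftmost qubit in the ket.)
0.6486|00⟩ + 0.2816|01⟩ - 0.6486|10⟩ - 0.2816i|11⟩

C-S leaves the control-|0⟩ kets |00⟩, |01⟩ unchanged and applies S to qubit 1 on the control-|1⟩ pair (|10⟩, |11⟩).
S = [[1, 0], [0, i]].
With a = amp(|10⟩) = -0.6486 and b = amp(|11⟩) = -0.2816:
new amp(|10⟩) = (1)·a = -0.6486
new amp(|11⟩) = (i)·b = -0.2816i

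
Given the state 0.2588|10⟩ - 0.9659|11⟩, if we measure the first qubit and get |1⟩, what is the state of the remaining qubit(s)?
0.2588|0⟩ - 0.9659|1⟩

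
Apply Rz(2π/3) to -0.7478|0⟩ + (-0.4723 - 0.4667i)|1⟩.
(-0.3739 + 0.6476i)|0⟩ + (0.168 - 0.6424i)|1⟩

Rz(2π/3) = [[e^(−iθ/2), 0], [0, e^(iθ/2)]] with e^(±iθ/2) = cos(θ/2) ± i·sin(θ/2); θ = 2π/3, cos(θ/2) ≈ 0.5, sin(θ/2) ≈ 0.866025.
With a = amp(|0⟩) = -0.7478 and b = amp(|1⟩) = (-0.4723 - 0.4667i):
new amp(|0⟩) = (0.5 - 0.866025i)·a = (-0.3739 + 0.6476i)
new amp(|1⟩) = (0.5 + 0.866025i)·b = (0.168 - 0.6424i)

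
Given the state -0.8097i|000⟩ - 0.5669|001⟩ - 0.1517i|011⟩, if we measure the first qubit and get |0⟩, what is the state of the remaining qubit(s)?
-0.8097i|00⟩ - 0.5669|01⟩ - 0.1517i|11⟩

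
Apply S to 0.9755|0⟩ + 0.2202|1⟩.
0.9755|0⟩ + 0.2202i|1⟩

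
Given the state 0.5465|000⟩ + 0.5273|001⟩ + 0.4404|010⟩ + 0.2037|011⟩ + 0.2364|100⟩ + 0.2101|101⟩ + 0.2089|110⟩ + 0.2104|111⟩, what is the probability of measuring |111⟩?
0.04427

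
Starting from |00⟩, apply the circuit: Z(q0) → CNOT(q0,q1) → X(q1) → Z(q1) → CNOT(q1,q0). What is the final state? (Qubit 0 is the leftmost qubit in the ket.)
-|11⟩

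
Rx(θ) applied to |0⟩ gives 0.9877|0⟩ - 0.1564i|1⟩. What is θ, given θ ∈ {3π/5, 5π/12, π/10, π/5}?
π/10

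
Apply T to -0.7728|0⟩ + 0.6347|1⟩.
-0.7728|0⟩ + (0.4488 + 0.4488i)|1⟩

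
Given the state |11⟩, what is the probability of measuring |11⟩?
1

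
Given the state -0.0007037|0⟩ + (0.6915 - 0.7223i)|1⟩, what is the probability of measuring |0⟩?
0.0000004952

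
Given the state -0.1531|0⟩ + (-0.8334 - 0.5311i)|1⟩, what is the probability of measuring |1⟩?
0.9766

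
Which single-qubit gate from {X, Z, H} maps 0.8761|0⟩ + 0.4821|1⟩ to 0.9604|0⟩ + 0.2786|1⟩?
H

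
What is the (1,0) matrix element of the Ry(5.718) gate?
0.2788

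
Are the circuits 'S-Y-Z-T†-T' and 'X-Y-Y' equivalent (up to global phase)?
No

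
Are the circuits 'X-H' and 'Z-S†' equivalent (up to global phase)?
No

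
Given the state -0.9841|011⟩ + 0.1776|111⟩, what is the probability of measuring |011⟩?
0.9685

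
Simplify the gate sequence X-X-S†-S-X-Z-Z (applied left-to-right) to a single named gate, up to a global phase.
X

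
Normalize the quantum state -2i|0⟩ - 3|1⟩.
-0.5547i|0⟩ - 0.8321|1⟩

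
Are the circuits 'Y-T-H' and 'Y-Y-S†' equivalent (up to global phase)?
No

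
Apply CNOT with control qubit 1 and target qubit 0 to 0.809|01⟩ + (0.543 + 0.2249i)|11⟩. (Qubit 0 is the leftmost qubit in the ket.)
(0.543 + 0.2249i)|01⟩ + 0.809|11⟩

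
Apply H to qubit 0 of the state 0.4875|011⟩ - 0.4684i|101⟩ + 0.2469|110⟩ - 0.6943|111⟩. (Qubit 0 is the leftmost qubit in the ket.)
-0.3312i|001⟩ + 0.1746|010⟩ - 0.1462|011⟩ + 0.3312i|101⟩ - 0.1746|110⟩ + 0.8357|111⟩

H on qubit 0 mixes each pair of kets that differ only in qubit 0: amplitudes (a, b) of (|…0…⟩, |…1…⟩) become ((a + b)/√2, (a − b)/√2). Kets absent from the input have amplitude 0.
(|001⟩, |101⟩): (a, b) = (0, -0.4684i) → (-0.3312i, 0.3312i)
(|010⟩, |110⟩): (a, b) = (0, 0.2469) → (0.1746, -0.1746)
(|011⟩, |111⟩): (a, b) = (0.4875, -0.6943) → (-0.1462, 0.8357)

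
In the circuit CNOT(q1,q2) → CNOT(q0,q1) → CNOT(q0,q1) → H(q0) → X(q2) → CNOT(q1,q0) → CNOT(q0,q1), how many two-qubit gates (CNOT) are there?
5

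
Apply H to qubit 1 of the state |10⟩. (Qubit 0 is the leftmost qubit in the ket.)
1/√2|10⟩ + 1/√2|11⟩

H on qubit 1 mixes each pair of kets that differ only in qubit 1: amplitudes (a, b) of (|…0…⟩, |…1…⟩) become ((a + b)/√2, (a − b)/√2). Kets absent from the input have amplitude 0.
(|10⟩, |11⟩): (a, b) = (1, 0) → (1/√2, 1/√2)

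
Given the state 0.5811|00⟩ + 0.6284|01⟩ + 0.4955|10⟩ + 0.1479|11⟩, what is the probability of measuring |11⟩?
0.02187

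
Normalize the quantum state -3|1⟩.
-|1⟩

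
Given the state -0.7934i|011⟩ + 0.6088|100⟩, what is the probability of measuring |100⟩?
0.3706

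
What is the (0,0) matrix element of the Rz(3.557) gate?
(-0.2062 - 0.9785i)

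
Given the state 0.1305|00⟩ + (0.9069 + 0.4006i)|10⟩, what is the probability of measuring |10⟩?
0.9829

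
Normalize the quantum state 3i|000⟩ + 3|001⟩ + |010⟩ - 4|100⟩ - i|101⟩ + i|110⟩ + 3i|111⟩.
0.4423i|000⟩ + 0.4423|001⟩ + 0.1474|010⟩ - 0.5898|100⟩ - 0.1474i|101⟩ + 0.1474i|110⟩ + 0.4423i|111⟩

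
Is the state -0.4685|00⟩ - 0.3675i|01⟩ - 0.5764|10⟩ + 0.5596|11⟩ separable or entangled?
Entangled

Writing the state as a|00⟩ + b|01⟩ + c|10⟩ + d|11⟩, it is a product state iff ad − bc = 0.
Here (a, b, c, d) = (-0.4685, -0.3675i, -0.5764, 0.5596): ad − bc = (-0.4685)(0.5596) − (-0.3675i)(-0.5764) = (-0.2622 - 0.2118i) ≠ 0, so the state is entangled.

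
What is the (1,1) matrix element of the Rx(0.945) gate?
0.8904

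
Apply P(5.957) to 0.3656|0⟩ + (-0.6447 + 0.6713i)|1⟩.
0.3656|0⟩ + (-0.3956 + 0.8425i)|1⟩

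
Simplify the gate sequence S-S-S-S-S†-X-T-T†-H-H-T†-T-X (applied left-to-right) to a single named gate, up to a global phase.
S†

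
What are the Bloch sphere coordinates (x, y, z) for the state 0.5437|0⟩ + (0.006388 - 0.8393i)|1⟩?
(0.006946, -0.9127, -0.4089)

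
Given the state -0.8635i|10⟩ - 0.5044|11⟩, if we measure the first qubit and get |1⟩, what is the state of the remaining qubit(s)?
-0.8635i|0⟩ - 0.5044|1⟩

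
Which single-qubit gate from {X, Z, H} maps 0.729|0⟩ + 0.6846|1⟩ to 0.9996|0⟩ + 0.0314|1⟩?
H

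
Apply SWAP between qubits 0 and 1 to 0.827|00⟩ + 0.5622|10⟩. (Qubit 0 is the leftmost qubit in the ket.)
0.827|00⟩ + 0.5622|01⟩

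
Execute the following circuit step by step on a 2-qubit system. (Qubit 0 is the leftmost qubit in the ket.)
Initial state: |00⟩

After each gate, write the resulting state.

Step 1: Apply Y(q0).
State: i|10⟩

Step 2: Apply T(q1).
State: i|10⟩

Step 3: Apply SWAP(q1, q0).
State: i|01⟩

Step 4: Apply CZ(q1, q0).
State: i|01⟩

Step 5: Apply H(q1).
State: (1/√2)i|00⟩ - (1/√2)i|01⟩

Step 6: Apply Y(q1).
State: -1/√2|00⟩ - 1/√2|01⟩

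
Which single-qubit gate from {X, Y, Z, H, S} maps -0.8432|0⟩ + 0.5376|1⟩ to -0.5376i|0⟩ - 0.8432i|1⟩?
Y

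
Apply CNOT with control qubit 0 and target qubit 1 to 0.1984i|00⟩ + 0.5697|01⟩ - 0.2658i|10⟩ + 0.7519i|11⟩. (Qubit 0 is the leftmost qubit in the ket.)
0.1984i|00⟩ + 0.5697|01⟩ + 0.7519i|10⟩ - 0.2658i|11⟩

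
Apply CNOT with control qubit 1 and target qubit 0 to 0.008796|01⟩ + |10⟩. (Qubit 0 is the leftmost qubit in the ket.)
|10⟩ + 0.008796|11⟩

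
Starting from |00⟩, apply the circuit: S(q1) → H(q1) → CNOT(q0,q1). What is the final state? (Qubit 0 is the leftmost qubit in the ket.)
1/√2|00⟩ + 1/√2|01⟩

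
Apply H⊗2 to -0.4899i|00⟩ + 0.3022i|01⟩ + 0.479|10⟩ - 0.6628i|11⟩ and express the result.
(0.2395 - 0.4253i)|00⟩ + (0.2395 - 0.06465i)|01⟩ + (-0.2395 + 0.2376i)|10⟩ + (-0.2395 - 0.7275i)|11⟩

H⊗2 gives amp(|y⟩) = (1/2) Σ_x (−1)^(x·y) amp(|x⟩), where x·y is the number of positions in which both x and y have a 1.
|00⟩: (-0.4899i + 0.3022i + 0.479 - 0.6628i)/2 = (0.2395 - 0.4253i)
|01⟩: (-0.4899i - 0.3022i + 0.479 + 0.6628i)/2 = (0.2395 - 0.06465i)
|10⟩: (-0.4899i + 0.3022i - 0.479 + 0.6628i)/2 = (-0.2395 + 0.2376i)
|11⟩: (-0.4899i - 0.3022i - 0.479 - 0.6628i)/2 = (-0.2395 - 0.7275i)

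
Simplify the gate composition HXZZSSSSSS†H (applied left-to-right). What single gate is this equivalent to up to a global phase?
Z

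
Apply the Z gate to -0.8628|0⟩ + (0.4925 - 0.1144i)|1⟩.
-0.8628|0⟩ + (-0.4925 + 0.1144i)|1⟩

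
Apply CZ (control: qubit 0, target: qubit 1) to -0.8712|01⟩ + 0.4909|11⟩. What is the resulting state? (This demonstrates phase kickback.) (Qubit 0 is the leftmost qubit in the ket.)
-0.8712|01⟩ - 0.4909|11⟩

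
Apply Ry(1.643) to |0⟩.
0.6811|0⟩ + 0.7322|1⟩

Ry(1.643) = [[cos(θ/2), −sin(θ/2)], [sin(θ/2), cos(θ/2)]]; θ = 1.643, cos(θ/2) ≈ 0.681124, sin(θ/2) ≈ 0.732168.
With a = amp(|0⟩) = 1 and b = amp(|1⟩) = 0:
new amp(|0⟩) = (0.681124)·a + (-0.732168)·b = 0.6811
new amp(|1⟩) = (0.732168)·a + (0.681124)·b = 0.7322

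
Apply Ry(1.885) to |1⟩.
-0.809|0⟩ + 0.5878|1⟩

Ry(1.885) = [[cos(θ/2), −sin(θ/2)], [sin(θ/2), cos(θ/2)]]; θ = 1.885, cos(θ/2) ≈ 0.587767, sin(θ/2) ≈ 0.80903.
With a = amp(|0⟩) = 0 and b = amp(|1⟩) = 1:
new amp(|0⟩) = (0.587767)·a + (-0.80903)·b = -0.809
new amp(|1⟩) = (0.80903)·a + (0.587767)·b = 0.5878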